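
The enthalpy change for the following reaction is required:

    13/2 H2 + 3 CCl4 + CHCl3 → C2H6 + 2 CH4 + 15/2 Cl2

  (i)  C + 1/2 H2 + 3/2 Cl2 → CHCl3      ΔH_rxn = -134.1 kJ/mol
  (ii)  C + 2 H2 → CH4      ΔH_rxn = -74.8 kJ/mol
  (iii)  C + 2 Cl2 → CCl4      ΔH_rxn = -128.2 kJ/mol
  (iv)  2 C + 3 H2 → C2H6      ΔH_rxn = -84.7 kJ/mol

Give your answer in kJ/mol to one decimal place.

ΔH_rxn = 284.4 kJ/mol

(i) reversed (CHCl3 must end up as a reactant): +134.1 kJ/mol
(ii) × 2 (scale by 2 for the 2 CH4): (2)·(-74.8) = -149.6 kJ/mol
(iii) reversed and × 3 (CCl4 must end up as a reactant; scale by 3 for the 3 CCl4): (-3)·(-128.2) = +384.6 kJ/mol
(iv) as written (C2H6 already on the product side): -84.7 kJ/mol
ΔH_rxn = (-1)·(-134.1) + (2)·(-74.8) + (-3)·(-128.2) + (1)·(-84.7) = 284.4 kJ/mol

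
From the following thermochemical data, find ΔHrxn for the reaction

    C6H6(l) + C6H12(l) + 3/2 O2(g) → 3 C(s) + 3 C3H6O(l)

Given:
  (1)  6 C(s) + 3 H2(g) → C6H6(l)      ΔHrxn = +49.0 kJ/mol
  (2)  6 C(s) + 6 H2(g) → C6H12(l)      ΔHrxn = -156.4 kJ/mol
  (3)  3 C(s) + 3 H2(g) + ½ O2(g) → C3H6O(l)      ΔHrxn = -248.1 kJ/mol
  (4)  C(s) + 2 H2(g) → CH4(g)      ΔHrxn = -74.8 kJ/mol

ΔHrxn = -636.9 kJ/mol

(1) reversed: -49.0 kJ/mol
(2) reversed: +156.4 kJ/mol
(3) × 3: (3)·(-248.1) = -744.3 kJ/mol
(4): not needed.
Combining the equations, ΔHrxn = (-49.0) + (+156.4) + (-744.3) = -636.9 kJ/mol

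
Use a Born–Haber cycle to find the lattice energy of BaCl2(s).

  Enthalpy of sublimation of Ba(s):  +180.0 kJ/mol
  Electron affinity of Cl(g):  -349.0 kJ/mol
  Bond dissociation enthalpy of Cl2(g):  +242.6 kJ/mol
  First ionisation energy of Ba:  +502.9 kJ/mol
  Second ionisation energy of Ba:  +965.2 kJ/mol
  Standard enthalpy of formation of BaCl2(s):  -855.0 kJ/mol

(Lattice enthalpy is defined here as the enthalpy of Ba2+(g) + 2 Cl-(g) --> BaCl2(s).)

U = -2047.7 kJ/mol

ΔHf° = 1·ΔHsub + 1·(ΣIE) + 1·D(Cl2) + 2·EA + U
-855.0 = 1·(+180.0) + 1·(+1468.1) + 1·(+242.6) + 2·(-349.0) + U
U = -855.0 − (+1192.7) = -2047.7 kJ/mol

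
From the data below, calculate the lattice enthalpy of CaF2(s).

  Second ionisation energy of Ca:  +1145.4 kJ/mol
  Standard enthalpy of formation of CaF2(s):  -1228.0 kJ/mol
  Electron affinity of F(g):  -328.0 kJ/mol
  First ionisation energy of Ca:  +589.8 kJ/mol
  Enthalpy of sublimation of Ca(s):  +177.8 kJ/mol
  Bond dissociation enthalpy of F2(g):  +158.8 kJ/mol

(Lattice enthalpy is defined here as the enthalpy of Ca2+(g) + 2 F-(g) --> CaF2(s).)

ΔHf° = 1·ΔHsub + 1·(ΣIE) + 1·D(F2) + 2·EA + U
-1228.0 = 1·(+177.8) + 1·(+1735.2) + 1·(+158.8) + 2·(-328.0) + U
U = -1228.0 − (+1415.8) = -2643.8 kJ/mol

U = -2643.8 kJ/mol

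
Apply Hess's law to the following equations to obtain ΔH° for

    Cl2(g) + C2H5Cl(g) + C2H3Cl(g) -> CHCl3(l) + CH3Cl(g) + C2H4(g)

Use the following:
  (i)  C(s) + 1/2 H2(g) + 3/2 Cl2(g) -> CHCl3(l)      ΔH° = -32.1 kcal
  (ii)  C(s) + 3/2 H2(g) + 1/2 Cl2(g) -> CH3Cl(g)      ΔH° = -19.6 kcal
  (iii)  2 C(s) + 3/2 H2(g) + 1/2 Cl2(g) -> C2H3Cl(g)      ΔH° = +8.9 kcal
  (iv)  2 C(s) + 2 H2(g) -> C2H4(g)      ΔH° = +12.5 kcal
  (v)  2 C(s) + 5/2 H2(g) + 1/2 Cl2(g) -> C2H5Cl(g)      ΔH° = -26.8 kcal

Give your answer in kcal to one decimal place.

ΔH° = -21.3 kcal

(i) as written: -32.1 kcal
(ii) as written: -19.6 kcal
(iii) reversed: -8.9 kcal
(iv) as written: +12.5 kcal
(v) reversed: +26.8 kcal
Since enthalpy is a state function, ΔH° = (-32.1) + (-19.6) + (-8.9) + (+12.5) + (+26.8) = -21.3 kcal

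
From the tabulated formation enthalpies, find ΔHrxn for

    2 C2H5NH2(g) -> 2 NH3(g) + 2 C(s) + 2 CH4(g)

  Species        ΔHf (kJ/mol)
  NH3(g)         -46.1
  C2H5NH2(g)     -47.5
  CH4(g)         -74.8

ΔHrxn = -146.8 kJ/mol

ΔH°rxn = Σ nΔHf°(products) − Σ nΔHf°(reactants).
Products: 2·(-46.1) + 2·(+0.0) + 2·(-74.8) = -241.8
Reactants: 2·(-47.5) = -95.0
ΔHrxn = (-241.8) − (-95.0) = -146.8 kJ/mol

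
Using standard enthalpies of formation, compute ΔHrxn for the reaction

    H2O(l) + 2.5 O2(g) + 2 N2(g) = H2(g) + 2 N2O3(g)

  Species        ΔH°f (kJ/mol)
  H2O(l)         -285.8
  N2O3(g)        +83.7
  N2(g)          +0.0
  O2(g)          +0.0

Products: 1·(+0.0) + 2·(+83.7) = +167.4
Reactants: 1·(-285.8) + 5/2·(+0.0) + 2·(+0.0) = -285.8
ΔHrxn = (+167.4) − (-285.8) = 453.2 kJ/mol

ΔHrxn = 453.2 kJ/mol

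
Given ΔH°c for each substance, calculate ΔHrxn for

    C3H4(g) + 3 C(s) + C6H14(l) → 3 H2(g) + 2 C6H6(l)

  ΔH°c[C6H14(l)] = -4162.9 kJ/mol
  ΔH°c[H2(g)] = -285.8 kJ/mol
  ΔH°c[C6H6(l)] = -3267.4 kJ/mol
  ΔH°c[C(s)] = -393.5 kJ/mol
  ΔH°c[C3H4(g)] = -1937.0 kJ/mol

With combustion enthalpies, reactants minus products:
= [1·(-1937.0) + 3·(-393.5) + 1·(-4162.9)] − [3·(-285.8) + 2·(-3267.4)]
= 111.8 kJ/mol

ΔHrxn = 111.8 kJ/mol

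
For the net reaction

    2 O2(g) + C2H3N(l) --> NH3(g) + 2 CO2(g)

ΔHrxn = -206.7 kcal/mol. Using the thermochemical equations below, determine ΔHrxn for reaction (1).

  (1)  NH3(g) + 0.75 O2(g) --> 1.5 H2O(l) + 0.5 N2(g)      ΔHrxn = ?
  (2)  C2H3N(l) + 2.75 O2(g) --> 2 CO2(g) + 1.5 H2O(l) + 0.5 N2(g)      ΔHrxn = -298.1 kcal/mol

(1) reversed (NH3(g) must end up as a product): contributes −x
(2) as written (C2H3N(l) already on the reactant side): -298.1 kcal/mol
-206.7 = (-298.1) − x
x = (-206.7 − (-298.1)) / (-1) = -91.4 kcal/mol

ΔHrxn = -91.4 kcal/mol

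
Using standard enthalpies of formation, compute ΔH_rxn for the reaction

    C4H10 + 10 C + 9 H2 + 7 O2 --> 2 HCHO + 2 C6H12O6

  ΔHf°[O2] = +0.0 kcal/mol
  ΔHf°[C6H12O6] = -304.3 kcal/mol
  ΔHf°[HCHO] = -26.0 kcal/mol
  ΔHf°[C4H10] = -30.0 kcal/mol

ΔH_rxn = -630.6 kcal/mol

Products: 2·(-26.0) + 2·(-304.3) = -660.6
Reactants: 1·(-30.0) + 10·(+0.0) + 9·(+0.0) + 7·(+0.0) = -30.0
ΔH_rxn = (-660.6) − (-30.0) = -630.6 kcal/mol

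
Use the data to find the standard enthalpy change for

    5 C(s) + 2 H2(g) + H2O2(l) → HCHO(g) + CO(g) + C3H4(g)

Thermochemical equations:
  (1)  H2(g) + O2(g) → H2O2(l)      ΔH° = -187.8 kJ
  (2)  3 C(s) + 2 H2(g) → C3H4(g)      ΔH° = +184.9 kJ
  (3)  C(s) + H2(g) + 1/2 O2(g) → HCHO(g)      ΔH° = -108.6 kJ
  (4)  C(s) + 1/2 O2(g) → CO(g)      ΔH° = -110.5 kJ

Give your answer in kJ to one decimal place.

ΔH° = 153.6 kJ

(1) reversed: +187.8 kJ
(2) as written: +184.9 kJ
(3) as written: -108.6 kJ
(4) as written: -110.5 kJ
By Hess's law, ΔH° = (+187.8) + (+184.9) + (-108.6) + (-110.5) = 153.6 kJ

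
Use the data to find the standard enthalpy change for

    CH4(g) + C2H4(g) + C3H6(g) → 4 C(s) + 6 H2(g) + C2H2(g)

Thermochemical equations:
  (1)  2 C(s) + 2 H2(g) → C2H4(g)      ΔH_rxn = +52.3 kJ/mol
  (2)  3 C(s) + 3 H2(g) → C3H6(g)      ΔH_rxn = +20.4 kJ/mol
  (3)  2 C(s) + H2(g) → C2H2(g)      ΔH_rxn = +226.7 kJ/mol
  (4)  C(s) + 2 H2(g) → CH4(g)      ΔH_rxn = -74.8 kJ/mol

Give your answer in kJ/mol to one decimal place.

ΔH_rxn = 228.8 kJ/mol

(1) reversed (C2H4(g) must end up as a reactant): -52.3 kJ/mol
(2) reversed (C3H6(g) must end up as a reactant): -20.4 kJ/mol
(3) as written (C2H2(g) already on the product side): +226.7 kJ/mol
(4) reversed (reverse to put CH4(g) on the reactant side): +74.8 kJ/mol
Since enthalpy is a state function, ΔH_rxn = (-52.3) + (-20.4) + (+226.7) + (+74.8) = 228.8 kJ/mol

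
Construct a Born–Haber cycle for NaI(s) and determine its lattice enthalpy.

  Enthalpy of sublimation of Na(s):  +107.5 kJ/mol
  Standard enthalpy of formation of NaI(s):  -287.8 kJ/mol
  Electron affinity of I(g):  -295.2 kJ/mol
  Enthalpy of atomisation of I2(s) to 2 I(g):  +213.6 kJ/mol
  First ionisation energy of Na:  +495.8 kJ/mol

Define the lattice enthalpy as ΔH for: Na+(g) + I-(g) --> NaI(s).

ΔHf° = 1·ΔHsub + 1·(ΣIE) + 1/2·D(I2) + 1·EA + U
-287.8 = 1·(+107.5) + 1·(+495.8) + 1/2·(+213.6) + 1·(-295.2) + U
U = -287.8 − (+414.9) = -702.7 kJ/mol

U = -702.7 kJ/mol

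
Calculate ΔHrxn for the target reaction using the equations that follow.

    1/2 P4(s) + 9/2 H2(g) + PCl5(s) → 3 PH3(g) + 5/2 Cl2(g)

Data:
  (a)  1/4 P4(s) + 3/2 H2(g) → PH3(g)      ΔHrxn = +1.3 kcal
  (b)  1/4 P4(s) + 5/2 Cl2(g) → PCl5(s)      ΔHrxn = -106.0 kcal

(a) × 3 (scale by 3 for the 3 PH3(g)): (3)·(+1.3) = +3.9 kcal
(b) reversed (PCl5(s) must end up as a reactant): +106.0 kcal
By Hess's law, ΔHrxn = (+3.9) + (+106.0) = 109.9 kcal

ΔHrxn = 109.9 kcal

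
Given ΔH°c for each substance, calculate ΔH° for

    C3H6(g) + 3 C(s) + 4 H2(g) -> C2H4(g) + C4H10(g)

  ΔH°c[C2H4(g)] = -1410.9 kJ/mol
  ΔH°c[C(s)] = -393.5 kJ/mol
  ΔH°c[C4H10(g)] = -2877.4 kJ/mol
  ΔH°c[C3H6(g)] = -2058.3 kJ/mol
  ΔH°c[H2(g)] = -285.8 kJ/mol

Using ΔH = Σ nΔHc°(reactants) − Σ nΔHc°(products):
= [1·(-2058.3) + 3·(-393.5) + 4·(-285.8)] − [1·(-1410.9) + 1·(-2877.4)]
= -93.7 kJ/mol

ΔH° = -93.7 kJ/mol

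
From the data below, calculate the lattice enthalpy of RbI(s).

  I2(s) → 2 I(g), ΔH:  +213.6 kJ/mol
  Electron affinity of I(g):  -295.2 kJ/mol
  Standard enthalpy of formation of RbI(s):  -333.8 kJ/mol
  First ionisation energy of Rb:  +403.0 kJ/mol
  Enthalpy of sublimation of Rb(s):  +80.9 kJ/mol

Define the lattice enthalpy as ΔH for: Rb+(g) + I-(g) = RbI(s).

ΔHf° = 1·ΔHsub + 1·(ΣIE) + 1/2·D(I2) + 1·EA + U
-333.8 = 1·(+80.9) + 1·(+403.0) + 1/2·(+213.6) + 1·(-295.2) + U
U = -333.8 − (+295.5) = -629.3 kJ/mol

U = -629.3 kJ/mol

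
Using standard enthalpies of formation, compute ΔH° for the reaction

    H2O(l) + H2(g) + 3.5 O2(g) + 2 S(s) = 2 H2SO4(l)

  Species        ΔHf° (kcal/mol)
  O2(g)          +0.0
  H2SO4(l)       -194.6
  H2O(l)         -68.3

Products: 2·(-194.6) = -389.2
Reactants: 1·(-68.3) + 1·(+0.0) + 7/2·(+0.0) + 2·(+0.0) = -68.3
ΔH° = (-389.2) − (-68.3) = -320.9 kcal/mol

ΔH° = -320.9 kcal/mol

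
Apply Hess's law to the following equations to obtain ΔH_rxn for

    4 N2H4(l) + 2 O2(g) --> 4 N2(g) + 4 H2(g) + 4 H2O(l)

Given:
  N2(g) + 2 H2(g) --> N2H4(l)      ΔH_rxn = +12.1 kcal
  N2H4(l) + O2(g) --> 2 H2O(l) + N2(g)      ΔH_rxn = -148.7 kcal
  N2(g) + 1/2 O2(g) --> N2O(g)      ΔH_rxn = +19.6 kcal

ΔH_rxn = -321.6 kcal

equation 1 reversed and × 2 (H2(g) must end up as a product; ×2 to match 4 H2(g) in the target): (-2)·(+12.1) = -24.2 kcal
equation 2 × 2 (scale by 2 for the 4 H2O(l)): (2)·(-148.7) = -297.4 kcal
equation 3: not needed (N2O(g) appears nowhere else).
Since enthalpy is a state function, ΔH_rxn = (-24.2) + (-297.4) = -321.6 kcal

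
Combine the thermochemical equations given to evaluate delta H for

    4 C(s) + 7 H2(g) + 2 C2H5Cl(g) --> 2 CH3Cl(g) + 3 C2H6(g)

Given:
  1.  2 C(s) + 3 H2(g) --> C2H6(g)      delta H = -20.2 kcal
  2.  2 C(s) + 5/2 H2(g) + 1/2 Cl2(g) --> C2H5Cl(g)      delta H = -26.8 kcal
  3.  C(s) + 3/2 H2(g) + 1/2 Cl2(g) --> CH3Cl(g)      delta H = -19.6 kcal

delta H = -46.2 kcal

eq. 1 × 3 (×3 to match 3 C2H6(g) in the target): (3)·(-20.2) = -60.6 kcal
eq. 2 reversed and × 2 (C2H5Cl(g) must end up as a reactant; ×2 to match 2 C2H5Cl(g) in the target): (-2)·(-26.8) = +53.6 kcal
eq. 3 × 2 (×2 to match 2 CH3Cl(g) in the target): (2)·(-19.6) = -39.2 kcal
delta H = (-60.6) + (+53.6) + (-39.2) = -46.2 kcal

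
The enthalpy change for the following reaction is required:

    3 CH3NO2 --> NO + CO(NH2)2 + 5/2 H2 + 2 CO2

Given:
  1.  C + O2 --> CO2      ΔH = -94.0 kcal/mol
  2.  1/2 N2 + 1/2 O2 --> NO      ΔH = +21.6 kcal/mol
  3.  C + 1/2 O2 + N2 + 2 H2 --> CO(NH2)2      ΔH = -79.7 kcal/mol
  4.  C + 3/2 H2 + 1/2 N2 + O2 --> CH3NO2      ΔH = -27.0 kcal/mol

ΔH = -165.1 kcal/mol

eq. 1 × 2: (2)·(-94.0) = -188.0 kcal/mol
eq. 2 as written: +21.6 kcal/mol
eq. 3 as written: -79.7 kcal/mol
eq. 4 reversed and × 3: (-3)·(-27.0) = +81.0 kcal/mol
Combining the equations, ΔH = (-188.0) + (+21.6) + (-79.7) + (+81.0) = -165.1 kcal/mol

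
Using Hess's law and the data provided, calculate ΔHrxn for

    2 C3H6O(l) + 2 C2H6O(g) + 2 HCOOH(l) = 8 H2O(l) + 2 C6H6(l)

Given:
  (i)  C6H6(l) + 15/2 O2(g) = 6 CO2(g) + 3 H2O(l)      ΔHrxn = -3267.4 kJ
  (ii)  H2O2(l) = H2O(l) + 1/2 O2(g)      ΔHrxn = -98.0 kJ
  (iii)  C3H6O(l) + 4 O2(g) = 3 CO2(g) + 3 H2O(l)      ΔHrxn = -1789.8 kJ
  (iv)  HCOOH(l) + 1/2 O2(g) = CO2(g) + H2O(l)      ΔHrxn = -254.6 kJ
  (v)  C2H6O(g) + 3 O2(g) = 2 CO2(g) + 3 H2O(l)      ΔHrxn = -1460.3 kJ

(i) reversed and × 2: (-2)·(-3267.4) = +6534.8 kJ
(ii): not needed.
(iii) × 2: (2)·(-1789.8) = -3579.6 kJ
(iv) × 2: (2)·(-254.6) = -509.2 kJ
(v) × 2: (2)·(-1460.3) = -2920.6 kJ
By Hess's law, ΔHrxn = (+6534.8) + (-3579.6) + (-509.2) + (-2920.6) = -474.6 kJ

ΔHrxn = -474.6 kJ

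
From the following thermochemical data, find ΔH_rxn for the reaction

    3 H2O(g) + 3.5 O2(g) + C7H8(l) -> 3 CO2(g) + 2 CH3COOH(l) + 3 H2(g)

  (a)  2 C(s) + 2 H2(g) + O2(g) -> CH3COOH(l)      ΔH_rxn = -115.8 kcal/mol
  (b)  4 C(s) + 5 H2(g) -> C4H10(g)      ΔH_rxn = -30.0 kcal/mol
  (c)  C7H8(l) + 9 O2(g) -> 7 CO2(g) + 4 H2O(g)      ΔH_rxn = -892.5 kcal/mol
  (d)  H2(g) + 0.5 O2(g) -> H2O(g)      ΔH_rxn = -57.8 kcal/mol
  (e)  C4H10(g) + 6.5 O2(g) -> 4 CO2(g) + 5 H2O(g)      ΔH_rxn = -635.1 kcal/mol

(a) × 2: (2)·(-115.8) = -231.6 kcal/mol
(b) reversed: +30.0 kcal/mol
(c) as written: -892.5 kcal/mol
(d) reversed and × 2: (-2)·(-57.8) = +115.6 kcal/mol
(e) reversed: +635.1 kcal/mol
By Hess's law, ΔH_rxn = (2)·(-115.8) + (-1)·(-30.0) + (1)·(-892.5) + (-2)·(-57.8) + (-1)·(-635.1) = -343.4 kcal/mol

ΔH_rxn = -343.4 kcal/mol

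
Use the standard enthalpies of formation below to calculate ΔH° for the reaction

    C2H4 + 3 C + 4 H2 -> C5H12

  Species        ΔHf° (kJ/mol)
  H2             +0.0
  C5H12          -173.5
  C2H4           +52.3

ΔH° = -225.8 kJ/mol

Products: 1·(-173.5) = -173.5
Reactants: 1·(+52.3) + 3·(+0.0) + 4·(+0.0) = +52.3
ΔH° = (-173.5) − (+52.3) = -225.8 kJ/mol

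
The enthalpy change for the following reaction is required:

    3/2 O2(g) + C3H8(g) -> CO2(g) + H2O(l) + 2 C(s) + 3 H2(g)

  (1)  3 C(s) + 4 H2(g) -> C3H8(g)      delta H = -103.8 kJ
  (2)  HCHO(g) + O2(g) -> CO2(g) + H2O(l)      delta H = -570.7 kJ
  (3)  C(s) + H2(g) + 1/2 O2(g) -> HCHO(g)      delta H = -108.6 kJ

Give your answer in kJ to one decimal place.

delta H = -575.5 kJ

(1) reversed (C3H8(g) must end up as a reactant): +103.8 kJ
(2) as written (CO2(g) already on the product side): -570.7 kJ
(3) as written: -108.6 kJ
delta H = (+103.8) + (-570.7) + (-108.6) = -575.5 kJ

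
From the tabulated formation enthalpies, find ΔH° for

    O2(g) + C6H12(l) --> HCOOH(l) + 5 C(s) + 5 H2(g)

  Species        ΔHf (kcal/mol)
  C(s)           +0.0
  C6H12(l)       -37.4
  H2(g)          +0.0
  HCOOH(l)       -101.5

ΔH° = -64.1 kcal/mol

ΔH°rxn = Σ nΔHf°(products) − Σ nΔHf°(reactants).
Products: 1·(-101.5) + 5·(+0.0) + 5·(+0.0) = -101.5
Reactants: 1·(+0.0) + 1·(-37.4) = -37.4
ΔH° = (-101.5) − (-37.4) = -64.1 kcal/mol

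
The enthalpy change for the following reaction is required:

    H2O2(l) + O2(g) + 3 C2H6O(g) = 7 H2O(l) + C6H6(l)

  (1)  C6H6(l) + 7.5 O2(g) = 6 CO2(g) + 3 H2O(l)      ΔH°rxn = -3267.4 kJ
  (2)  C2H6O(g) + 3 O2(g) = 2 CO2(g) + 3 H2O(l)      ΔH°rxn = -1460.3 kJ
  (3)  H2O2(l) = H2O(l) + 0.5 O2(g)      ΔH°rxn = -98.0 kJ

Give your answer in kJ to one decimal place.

ΔH°rxn = -1211.5 kJ

(1) reversed: +3267.4 kJ
(2) × 3: (3)·(-1460.3) = -4380.9 kJ
(3) as written: -98.0 kJ
ΔH°rxn = (-1)·(-3267.4) + (3)·(-1460.3) + (1)·(-98.0) = -1211.5 kJ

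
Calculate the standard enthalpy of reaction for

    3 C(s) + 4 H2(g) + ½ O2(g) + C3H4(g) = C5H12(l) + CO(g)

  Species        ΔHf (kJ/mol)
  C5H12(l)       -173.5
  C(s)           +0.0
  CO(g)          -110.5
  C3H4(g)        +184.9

Products: 1·(-173.5) + 1·(-110.5) = -284.0
Reactants: 3·(+0.0) + 4·(+0.0) + 1/2·(+0.0) + 1·(+184.9) = +184.9
ΔH° = (-284.0) − (+184.9) = -468.9 kJ/mol

ΔH° = -468.9 kJ/mol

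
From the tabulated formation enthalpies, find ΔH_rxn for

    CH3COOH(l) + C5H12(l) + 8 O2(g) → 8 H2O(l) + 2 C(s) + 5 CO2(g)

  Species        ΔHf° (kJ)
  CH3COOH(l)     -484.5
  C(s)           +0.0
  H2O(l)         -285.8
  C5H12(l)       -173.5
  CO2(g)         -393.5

Products: 8·(-285.8) + 2·(+0.0) + 5·(-393.5) = -4253.9
Reactants: 1·(-484.5) + 1·(-173.5) + 8·(+0.0) = -658.0
ΔH_rxn = (-4253.9) − (-658.0) = -3595.9 kJ

ΔH_rxn = -3595.9 kJ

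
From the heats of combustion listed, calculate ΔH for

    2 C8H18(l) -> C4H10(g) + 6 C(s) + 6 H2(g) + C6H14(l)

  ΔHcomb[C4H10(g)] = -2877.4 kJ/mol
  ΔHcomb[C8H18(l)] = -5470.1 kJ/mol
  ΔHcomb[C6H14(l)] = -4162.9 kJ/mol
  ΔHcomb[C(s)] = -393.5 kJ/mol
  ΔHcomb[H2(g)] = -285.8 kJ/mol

ΔH = 175.9 kJ/mol

With combustion enthalpies, reactants minus products:
= [2·(-5470.1)] − [1·(-2877.4) + 6·(-393.5) + 6·(-285.8) + 1·(-4162.9)]
= 175.9 kJ/mol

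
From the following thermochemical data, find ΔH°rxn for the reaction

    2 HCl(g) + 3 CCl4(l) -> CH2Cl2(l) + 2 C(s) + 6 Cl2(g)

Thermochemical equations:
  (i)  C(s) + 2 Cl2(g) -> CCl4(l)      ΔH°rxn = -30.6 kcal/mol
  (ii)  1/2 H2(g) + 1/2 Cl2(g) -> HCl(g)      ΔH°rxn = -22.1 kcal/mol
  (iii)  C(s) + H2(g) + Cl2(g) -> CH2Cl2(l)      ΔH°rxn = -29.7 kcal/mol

(i) reversed and × 3 (CCl4(l) must end up as a reactant; scale by 3 for the 3 CCl4(l)): (-3)·(-30.6) = +91.8 kcal/mol
(ii) reversed and × 2 (reverse to put HCl(g) on the reactant side; scale by 2 for the 2 HCl(g)): (-2)·(-22.1) = +44.2 kcal/mol
(iii) as written (CH2Cl2(l) already on the product side): -29.7 kcal/mol
ΔH°rxn = (-3)·(-30.6) + (-2)·(-22.1) + (1)·(-29.7) = 106.3 kcal/mol

ΔH°rxn = 106.3 kcal/mol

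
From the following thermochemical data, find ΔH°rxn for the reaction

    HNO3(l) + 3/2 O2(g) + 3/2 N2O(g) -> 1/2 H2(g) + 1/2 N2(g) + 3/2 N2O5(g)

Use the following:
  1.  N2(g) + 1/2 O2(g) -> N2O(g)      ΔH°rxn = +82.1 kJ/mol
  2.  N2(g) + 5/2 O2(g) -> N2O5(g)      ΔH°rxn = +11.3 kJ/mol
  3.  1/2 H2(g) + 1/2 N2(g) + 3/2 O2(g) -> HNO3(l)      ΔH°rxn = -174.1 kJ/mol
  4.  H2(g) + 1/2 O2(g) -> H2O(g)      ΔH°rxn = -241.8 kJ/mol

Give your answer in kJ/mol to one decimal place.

eq. 1 reversed and × 3/2: (-3/2)·(+82.1) = -123.15 kJ/mol
eq. 2 × 3/2: (3/2)·(+11.3) = +16.95 kJ/mol
eq. 3 reversed: +174.1 kJ/mol
eq. 4: not needed.
Combining the equations, ΔH°rxn = (-123.15) + (+16.95) + (+174.1) = 67.9 kJ/mol

ΔH°rxn = 67.9 kJ/mol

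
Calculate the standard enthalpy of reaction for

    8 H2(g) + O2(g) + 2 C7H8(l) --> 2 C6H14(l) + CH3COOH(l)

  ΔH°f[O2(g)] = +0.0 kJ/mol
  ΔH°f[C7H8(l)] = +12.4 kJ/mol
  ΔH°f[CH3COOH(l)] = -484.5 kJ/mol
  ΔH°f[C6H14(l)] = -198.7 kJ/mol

Products: 2·(-198.7) + 1·(-484.5) = -881.9
Reactants: 8·(+0.0) + 1·(+0.0) + 2·(+12.4) = +24.8
ΔH°rxn = (-881.9) − (+24.8) = -906.7 kJ/mol

ΔH°rxn = -906.7 kJ/mol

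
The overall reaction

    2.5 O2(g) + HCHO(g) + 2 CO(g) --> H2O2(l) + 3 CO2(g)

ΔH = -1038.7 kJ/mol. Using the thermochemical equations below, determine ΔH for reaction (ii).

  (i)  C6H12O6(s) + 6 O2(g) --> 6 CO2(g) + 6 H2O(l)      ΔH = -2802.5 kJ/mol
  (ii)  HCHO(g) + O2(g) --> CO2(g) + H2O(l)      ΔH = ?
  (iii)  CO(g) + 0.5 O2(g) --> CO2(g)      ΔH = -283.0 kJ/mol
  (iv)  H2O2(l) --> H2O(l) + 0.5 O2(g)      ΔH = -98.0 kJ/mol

(i): not needed (C6H12O6(s) appears nowhere else).
(ii) as written (HCHO(g) already on the reactant side): contributes x
(iii) × 2 (scale by 2 for the 2 CO(g)): (2)·(-283.0) = -566.0 kJ/mol
(iv) reversed (reverse to put H2O2(l) on the product side): +98.0 kJ/mol
-1038.7 = (-566.0) + (+98.0) + x
x = (-1038.7 − (-468.0)) / (1) = -570.7 kJ/mol

ΔH = -570.7 kJ/mol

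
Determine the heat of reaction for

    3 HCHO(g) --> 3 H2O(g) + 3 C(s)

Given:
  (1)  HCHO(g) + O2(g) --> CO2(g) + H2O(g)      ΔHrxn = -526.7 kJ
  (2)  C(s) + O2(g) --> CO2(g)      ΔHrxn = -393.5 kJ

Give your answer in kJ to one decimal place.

ΔHrxn = -399.6 kJ

(1) × 3 (scale by 3 for the 3 HCHO(g)): (3)·(-526.7) = -1580.1 kJ
(2) reversed and × 3 (C(s) must end up as a product; scale by 3 for the 3 C(s)): (-3)·(-393.5) = +1180.5 kJ
Summing the manipulated equations, ΔHrxn = (3)·(-526.7) + (-3)·(-393.5) = -399.6 kJ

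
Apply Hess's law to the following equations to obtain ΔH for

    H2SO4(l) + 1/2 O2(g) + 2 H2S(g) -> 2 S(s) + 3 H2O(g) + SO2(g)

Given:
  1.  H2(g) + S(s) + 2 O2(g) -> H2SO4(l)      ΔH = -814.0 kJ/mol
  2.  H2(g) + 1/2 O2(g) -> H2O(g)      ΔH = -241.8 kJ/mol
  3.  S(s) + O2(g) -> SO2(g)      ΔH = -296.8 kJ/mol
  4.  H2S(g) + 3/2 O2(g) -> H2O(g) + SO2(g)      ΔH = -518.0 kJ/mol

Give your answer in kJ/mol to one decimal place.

eq. 1 reversed (H2SO4(l) must end up as a reactant): +814.0 kJ/mol
eq. 2 as written: -241.8 kJ/mol
eq. 3 reversed: +296.8 kJ/mol
eq. 4 × 2 (×2 to match 2 H2S(g) in the target): (2)·(-518.0) = -1036.0 kJ/mol
ΔH = (-1)·(-814.0) + (1)·(-241.8) + (-1)·(-296.8) + (2)·(-518.0) = -167.0 kJ/mol

ΔH = -167.0 kJ/mol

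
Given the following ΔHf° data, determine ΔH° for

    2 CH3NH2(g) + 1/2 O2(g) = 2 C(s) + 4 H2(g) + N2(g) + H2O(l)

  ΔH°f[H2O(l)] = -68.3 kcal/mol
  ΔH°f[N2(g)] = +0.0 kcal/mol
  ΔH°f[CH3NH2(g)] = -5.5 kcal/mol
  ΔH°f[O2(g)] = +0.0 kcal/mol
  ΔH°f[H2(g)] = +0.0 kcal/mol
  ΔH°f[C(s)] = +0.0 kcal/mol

Products: 2·(+0.0) + 4·(+0.0) + 1·(+0.0) + 1·(-68.3) = -68.3
Reactants: 2·(-5.5) + 1/2·(+0.0) = -11.0
ΔH° = (-68.3) − (-11.0) = -57.3 kcal/mol

ΔH° = -57.3 kcal/mol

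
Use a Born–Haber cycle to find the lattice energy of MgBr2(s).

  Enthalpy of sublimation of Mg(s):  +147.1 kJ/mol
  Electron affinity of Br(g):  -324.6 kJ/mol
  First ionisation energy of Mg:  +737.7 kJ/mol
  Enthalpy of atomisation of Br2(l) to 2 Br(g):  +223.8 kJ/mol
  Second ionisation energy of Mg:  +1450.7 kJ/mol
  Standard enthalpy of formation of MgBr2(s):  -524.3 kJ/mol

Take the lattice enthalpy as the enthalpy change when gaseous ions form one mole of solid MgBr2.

ΔHf° = 1·ΔHsub + 1·(ΣIE) + 1·D(Br2) + 2·EA + U
-524.3 = 1·(+147.1) + 1·(+2188.4) + 1·(+223.8) + 2·(-324.6) + U
U = -524.3 − (+1910.1) = -2434.4 kJ/mol

U = -2434.4 kJ/mol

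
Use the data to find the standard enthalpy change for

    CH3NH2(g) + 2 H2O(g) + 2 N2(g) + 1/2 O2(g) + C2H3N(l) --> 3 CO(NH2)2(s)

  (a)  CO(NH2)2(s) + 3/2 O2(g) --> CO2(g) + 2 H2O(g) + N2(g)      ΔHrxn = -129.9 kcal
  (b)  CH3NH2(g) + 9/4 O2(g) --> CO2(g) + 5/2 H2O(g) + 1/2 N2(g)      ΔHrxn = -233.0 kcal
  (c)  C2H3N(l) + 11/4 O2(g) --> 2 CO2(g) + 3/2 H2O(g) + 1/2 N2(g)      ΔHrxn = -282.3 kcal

ΔHrxn = -125.6 kcal

(a) reversed and × 3: (-3)·(-129.9) = +389.7 kcal
(b) as written: -233.0 kcal
(c) as written: -282.3 kcal
ΔHrxn = (+389.7) + (-233.0) + (-282.3) = -125.6 kcal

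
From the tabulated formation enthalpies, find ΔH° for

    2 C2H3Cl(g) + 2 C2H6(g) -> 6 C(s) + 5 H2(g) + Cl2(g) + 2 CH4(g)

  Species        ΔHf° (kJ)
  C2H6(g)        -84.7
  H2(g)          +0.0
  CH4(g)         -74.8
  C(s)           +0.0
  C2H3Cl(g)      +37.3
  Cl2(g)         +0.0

ΔH° = -54.8 kJ

ΔH°rxn = Σ nΔHf°(products) − Σ nΔHf°(reactants).
Products: 6·(+0.0) + 5·(+0.0) + 1·(+0.0) + 2·(-74.8) = -149.6
Reactants: 2·(+37.3) + 2·(-84.7) = -94.8
ΔH° = (-149.6) − (-94.8) = -54.8 kJ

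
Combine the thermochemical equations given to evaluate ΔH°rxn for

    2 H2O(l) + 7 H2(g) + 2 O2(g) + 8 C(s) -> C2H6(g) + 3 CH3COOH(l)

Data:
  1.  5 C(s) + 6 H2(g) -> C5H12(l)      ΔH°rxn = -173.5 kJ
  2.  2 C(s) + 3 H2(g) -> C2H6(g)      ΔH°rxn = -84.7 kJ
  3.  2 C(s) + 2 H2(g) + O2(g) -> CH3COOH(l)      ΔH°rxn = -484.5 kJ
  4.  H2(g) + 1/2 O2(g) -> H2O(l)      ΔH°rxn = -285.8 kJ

ΔH°rxn = -966.6 kJ

eq. 1: not needed (C5H12(l) appears nowhere else).
eq. 2 as written (C2H6(g) already on the product side): -84.7 kJ
eq. 3 × 3 (×3 to match 3 CH3COOH(l) in the target): (3)·(-484.5) = -1453.5 kJ
eq. 4 reversed and × 2 (reverse to put H2O(l) on the reactant side; scale by 2 for the 2 H2O(l)): (-2)·(-285.8) = +571.6 kJ
Summing the manipulated equations, ΔH°rxn = (-84.7) + (-1453.5) + (+571.6) = -966.6 kJ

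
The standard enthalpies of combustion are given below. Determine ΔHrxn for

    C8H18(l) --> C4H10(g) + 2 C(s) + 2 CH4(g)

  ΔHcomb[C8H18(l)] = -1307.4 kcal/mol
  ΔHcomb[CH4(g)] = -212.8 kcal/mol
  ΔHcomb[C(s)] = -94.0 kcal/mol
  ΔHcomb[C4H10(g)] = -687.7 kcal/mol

Using ΔH = Σ nΔHc°(reactants) − Σ nΔHc°(products):
= [1·(-1307.4)] − [1·(-687.7) + 2·(-94.0) + 2·(-212.8)]
= -6.1 kcal/mol

ΔHrxn = -6.1 kcal/mol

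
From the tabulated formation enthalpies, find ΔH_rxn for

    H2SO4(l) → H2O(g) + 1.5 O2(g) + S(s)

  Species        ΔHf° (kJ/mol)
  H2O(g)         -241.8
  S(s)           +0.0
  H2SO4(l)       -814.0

ΔH°rxn = Σ nΔHf°(products) − Σ nΔHf°(reactants).
Products: 1·(-241.8) + 3/2·(+0.0) + 1·(+0.0) = -241.8
Reactants: 1·(-814.0) = -814.0
ΔH_rxn = (-241.8) − (-814.0) = 572.2 kJ/mol

ΔH_rxn = 572.2 kJ/mol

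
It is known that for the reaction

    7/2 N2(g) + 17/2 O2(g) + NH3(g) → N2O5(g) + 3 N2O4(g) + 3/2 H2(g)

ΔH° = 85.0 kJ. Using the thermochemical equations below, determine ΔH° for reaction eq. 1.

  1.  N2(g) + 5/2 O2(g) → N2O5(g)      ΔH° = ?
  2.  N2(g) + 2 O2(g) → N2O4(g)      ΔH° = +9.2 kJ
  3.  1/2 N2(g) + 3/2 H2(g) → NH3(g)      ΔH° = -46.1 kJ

ΔH° = 11.3 kJ

eq. 1 as written (N2O5(g) already on the product side): contributes x
eq. 2 × 3 (×3 to match 3 N2O4(g) in the target): (3)·(+9.2) = +27.6 kJ
eq. 3 reversed (reverse to put NH3(g) on the reactant side): +46.1 kJ
+85.0 = (+27.6) + (+46.1) + x
x = (+85.0 − (+73.7)) / (1) = 11.3 kJ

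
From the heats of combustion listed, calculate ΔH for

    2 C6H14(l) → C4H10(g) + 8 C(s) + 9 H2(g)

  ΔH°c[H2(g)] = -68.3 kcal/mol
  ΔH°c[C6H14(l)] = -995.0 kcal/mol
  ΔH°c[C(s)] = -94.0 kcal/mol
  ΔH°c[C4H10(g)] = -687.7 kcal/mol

Using ΔH = Σ nΔHc°(reactants) − Σ nΔHc°(products):
= [2·(-995.0)] − [1·(-687.7) + 8·(-94.0) + 9·(-68.3)]
= 64.4 kcal/mol

ΔH = 64.4 kcal/mol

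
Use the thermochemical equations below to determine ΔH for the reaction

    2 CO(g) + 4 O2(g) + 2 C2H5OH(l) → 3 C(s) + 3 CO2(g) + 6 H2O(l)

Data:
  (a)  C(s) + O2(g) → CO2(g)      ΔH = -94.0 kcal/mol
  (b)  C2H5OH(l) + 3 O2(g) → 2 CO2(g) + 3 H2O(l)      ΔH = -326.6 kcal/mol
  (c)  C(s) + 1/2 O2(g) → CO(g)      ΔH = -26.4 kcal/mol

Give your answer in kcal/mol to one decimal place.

ΔH = -506.4 kcal/mol

(a) reversed: +94.0 kcal/mol
(b) × 2 (scale by 2 for the 2 C2H5OH(l)): (2)·(-326.6) = -653.2 kcal/mol
(c) reversed and × 2 (CO(g) must end up as a reactant; scale by 2 for the 2 CO(g)): (-2)·(-26.4) = +52.8 kcal/mol
By Hess's law, ΔH = (+94.0) + (-653.2) + (+52.8) = -506.4 kcal/mol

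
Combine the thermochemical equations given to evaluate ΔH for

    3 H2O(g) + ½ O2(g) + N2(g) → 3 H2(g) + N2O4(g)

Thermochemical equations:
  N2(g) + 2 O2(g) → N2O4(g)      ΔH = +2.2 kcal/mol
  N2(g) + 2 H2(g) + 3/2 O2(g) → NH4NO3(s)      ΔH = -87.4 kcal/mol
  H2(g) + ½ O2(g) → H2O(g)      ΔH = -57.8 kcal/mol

equation 1 as written: +2.2 kcal/mol
equation 2: not needed.
equation 3 reversed and × 3: (-3)·(-57.8) = +173.4 kcal/mol
By Hess's law, ΔH = (+2.2) + (+173.4) = 175.6 kcal/mol

ΔH = 175.6 kcal/mol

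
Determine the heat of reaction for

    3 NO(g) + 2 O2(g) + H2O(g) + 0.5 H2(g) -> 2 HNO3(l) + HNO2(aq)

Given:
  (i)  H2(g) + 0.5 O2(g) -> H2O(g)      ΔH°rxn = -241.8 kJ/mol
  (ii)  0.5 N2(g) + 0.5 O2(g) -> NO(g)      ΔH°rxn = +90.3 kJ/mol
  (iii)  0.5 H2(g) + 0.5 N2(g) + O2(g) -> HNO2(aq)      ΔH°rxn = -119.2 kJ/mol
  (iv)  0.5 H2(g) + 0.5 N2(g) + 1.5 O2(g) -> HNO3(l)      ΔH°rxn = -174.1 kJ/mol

ΔH°rxn = -496.5 kJ/mol

(i) reversed (H2O(g) must end up as a reactant): +241.8 kJ/mol
(ii) reversed and × 3 (reverse to put NO(g) on the reactant side; ×3 to match 3 NO(g) in the target): (-3)·(+90.3) = -270.9 kJ/mol
(iii) as written (HNO2(aq) already on the product side): -119.2 kJ/mol
(iv) × 2 (scale by 2 for the 2 HNO3(l)): (2)·(-174.1) = -348.2 kJ/mol
ΔH°rxn = (+241.8) + (-270.9) + (-119.2) + (-348.2) = -496.5 kJ/mol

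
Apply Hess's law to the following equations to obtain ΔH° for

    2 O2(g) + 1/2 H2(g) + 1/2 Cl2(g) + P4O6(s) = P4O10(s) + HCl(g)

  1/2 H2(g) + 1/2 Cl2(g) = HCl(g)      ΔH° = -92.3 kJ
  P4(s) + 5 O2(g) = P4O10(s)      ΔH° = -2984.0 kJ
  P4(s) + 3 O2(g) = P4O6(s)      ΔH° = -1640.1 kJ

ΔH° = -1436.2 kJ

equation 1 as written: -92.3 kJ
equation 2 as written: -2984.0 kJ
equation 3 reversed: +1640.1 kJ
By Hess's law, ΔH° = (-92.3) + (-2984.0) + (+1640.1) = -1436.2 kJ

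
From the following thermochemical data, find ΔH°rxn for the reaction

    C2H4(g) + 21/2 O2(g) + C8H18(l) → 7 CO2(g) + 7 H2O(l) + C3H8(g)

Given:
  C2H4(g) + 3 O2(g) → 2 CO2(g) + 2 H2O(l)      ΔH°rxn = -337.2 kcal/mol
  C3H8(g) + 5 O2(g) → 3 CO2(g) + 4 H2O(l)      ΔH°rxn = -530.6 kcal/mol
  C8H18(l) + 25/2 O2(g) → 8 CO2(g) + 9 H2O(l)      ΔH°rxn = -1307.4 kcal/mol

equation 1 as written (C2H4(g) already on the reactant side): -337.2 kcal/mol
equation 2 reversed (reverse to put C3H8(g) on the product side): +530.6 kcal/mol
equation 3 as written (C8H18(l) already on the reactant side): -1307.4 kcal/mol
ΔH°rxn = (-337.2) + (+530.6) + (-1307.4) = -1114.0 kcal/mol

ΔH°rxn = -1114.0 kcal/mol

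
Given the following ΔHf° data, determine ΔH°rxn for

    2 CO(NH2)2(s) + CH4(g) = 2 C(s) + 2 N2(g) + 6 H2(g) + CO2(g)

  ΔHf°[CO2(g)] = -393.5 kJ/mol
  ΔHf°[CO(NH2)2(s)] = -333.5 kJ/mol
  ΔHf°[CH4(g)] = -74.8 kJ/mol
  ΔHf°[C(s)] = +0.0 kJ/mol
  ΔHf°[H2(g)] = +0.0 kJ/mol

ΔH°rxn = 348.3 kJ/mol

ΔH°rxn = Σ nΔHf°(products) − Σ nΔHf°(reactants).
Products: 2·(+0.0) + 2·(+0.0) + 6·(+0.0) + 1·(-393.5) = -393.5
Reactants: 2·(-333.5) + 1·(-74.8) = -741.8
ΔH°rxn = (-393.5) − (-741.8) = 348.3 kJ/mol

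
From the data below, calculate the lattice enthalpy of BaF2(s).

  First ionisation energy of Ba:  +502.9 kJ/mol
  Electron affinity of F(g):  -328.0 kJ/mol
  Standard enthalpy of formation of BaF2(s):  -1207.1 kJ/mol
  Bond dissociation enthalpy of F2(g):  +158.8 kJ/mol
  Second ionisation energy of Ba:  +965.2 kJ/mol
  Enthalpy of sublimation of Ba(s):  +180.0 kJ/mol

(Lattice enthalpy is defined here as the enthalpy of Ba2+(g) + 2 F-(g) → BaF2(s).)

U = -2358.0 kJ/mol

ΔHf° = 1·ΔHsub + 1·(ΣIE) + 1·D(F2) + 2·EA + U
-1207.1 = 1·(+180.0) + 1·(+1468.1) + 1·(+158.8) + 2·(-328.0) + U
U = -1207.1 − (+1150.9) = -2358.0 kJ/mol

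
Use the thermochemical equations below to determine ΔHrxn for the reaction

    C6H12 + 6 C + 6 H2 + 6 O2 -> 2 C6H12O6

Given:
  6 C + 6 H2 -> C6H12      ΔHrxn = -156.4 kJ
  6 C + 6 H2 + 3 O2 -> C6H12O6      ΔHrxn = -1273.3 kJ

equation 1 reversed (C6H12 must end up as a reactant): +156.4 kJ
equation 2 × 2 (×2 to match 2 C6H12O6 in the target): (2)·(-1273.3) = -2546.6 kJ
By Hess's law, ΔHrxn = (-1)·(-156.4) + (2)·(-1273.3) = -2390.2 kJ

ΔHrxn = -2390.2 kJ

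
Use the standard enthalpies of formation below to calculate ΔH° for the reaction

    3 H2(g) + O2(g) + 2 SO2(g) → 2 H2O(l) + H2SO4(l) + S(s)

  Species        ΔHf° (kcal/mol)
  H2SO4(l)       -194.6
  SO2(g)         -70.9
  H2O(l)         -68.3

Products: 2·(-68.3) + 1·(-194.6) + 1·(+0.0) = -331.2
Reactants: 3·(+0.0) + 1·(+0.0) + 2·(-70.9) = -141.8
ΔH° = (-331.2) − (-141.8) = -189.4 kcal/mol

ΔH° = -189.4 kcal/mol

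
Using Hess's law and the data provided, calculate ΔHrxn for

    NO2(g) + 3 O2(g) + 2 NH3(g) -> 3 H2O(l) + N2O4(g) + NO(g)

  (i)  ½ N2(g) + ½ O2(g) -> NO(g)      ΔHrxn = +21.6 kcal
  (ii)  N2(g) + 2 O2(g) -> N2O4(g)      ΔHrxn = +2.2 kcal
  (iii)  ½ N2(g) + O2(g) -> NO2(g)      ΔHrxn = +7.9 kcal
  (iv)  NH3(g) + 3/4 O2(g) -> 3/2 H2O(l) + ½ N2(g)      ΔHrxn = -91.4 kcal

ΔHrxn = -166.9 kcal

(i) as written: +21.6 kcal
(ii) as written: +2.2 kcal
(iii) reversed: -7.9 kcal
(iv) × 2: (2)·(-91.4) = -182.8 kcal
ΔHrxn = (1)·(+21.6) + (1)·(+2.2) + (-1)·(+7.9) + (2)·(-91.4) = -166.9 kcal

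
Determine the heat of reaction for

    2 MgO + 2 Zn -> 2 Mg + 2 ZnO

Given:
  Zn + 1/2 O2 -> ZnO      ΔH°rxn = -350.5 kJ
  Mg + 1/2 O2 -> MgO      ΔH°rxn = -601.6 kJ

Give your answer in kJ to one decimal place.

equation 1 × 2 (scale by 2 for the 2 ZnO): (2)·(-350.5) = -701.0 kJ
equation 2 reversed and × 2 (MgO must end up as a reactant; scale by 2 for the 2 MgO): (-2)·(-601.6) = +1203.2 kJ
Since enthalpy is a state function, ΔH°rxn = (2)·(-350.5) + (-2)·(-601.6) = 502.2 kJ

ΔH°rxn = 502.2 kJ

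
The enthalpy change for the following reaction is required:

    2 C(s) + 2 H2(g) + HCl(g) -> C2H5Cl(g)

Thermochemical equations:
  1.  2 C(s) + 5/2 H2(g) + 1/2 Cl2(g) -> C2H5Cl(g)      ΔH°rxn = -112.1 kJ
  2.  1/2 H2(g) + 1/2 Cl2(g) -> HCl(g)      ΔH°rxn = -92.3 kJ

eq. 1 as written: -112.1 kJ
eq. 2 reversed: +92.3 kJ
ΔH°rxn = (1)·(-112.1) + (-1)·(-92.3) = -19.8 kJ

ΔH°rxn = -19.8 kJ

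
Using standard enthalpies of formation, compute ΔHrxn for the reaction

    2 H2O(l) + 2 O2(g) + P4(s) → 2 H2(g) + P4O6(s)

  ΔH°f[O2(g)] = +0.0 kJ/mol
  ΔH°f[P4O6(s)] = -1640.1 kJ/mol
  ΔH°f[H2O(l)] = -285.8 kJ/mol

ΔH°rxn = Σ nΔHf°(products) − Σ nΔHf°(reactants).
Products: 2·(+0.0) + 1·(-1640.1) = -1640.1
Reactants: 2·(-285.8) + 2·(+0.0) + 1·(+0.0) = -571.6
ΔHrxn = (-1640.1) − (-571.6) = -1068.5 kJ/mol

ΔHrxn = -1068.5 kJ/mol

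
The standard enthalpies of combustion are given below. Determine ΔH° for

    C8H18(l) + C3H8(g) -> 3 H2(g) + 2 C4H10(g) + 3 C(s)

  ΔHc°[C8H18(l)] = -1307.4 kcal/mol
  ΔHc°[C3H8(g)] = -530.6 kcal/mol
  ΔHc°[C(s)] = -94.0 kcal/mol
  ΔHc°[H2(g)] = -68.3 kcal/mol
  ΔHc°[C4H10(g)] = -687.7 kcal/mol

With combustion enthalpies, reactants minus products:
= [1·(-1307.4) + 1·(-530.6)] − [3·(-68.3) + 2·(-687.7) + 3·(-94.0)]
= 24.3 kcal/mol

ΔH° = 24.3 kcal/mol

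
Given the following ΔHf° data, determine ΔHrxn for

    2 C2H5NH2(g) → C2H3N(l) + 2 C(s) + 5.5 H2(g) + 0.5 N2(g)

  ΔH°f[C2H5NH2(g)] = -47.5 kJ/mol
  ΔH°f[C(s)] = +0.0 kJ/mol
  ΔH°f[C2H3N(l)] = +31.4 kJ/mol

ΔHrxn = 126.4 kJ/mol

Products: 1·(+31.4) + 2·(+0.0) + 11/2·(+0.0) + 1/2·(+0.0) = +31.4
Reactants: 2·(-47.5) = -95.0
ΔHrxn = (+31.4) − (-95.0) = 126.4 kJ/mol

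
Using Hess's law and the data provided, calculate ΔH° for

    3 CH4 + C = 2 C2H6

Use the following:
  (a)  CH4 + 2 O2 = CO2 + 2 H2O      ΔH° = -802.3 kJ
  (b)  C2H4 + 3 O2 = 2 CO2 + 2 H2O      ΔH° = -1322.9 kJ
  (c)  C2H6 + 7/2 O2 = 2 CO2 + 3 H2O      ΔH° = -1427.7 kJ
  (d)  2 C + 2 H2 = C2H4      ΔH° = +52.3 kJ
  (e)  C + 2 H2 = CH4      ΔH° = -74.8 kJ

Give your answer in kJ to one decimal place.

(a) × 2: (2)·(-802.3) = -1604.6 kJ
(b) as written: -1322.9 kJ
(c) reversed and × 2 (C2H6 must end up as a product; scale by 2 for the 2 C2H6): (-2)·(-1427.7) = +2855.4 kJ
(d) as written: +52.3 kJ
(e) reversed: +74.8 kJ
Since enthalpy is a state function, ΔH° = (2)·(-802.3) + (1)·(-1322.9) + (-2)·(-1427.7) + (1)·(+52.3) + (-1)·(-74.8) = 55.0 kJ

ΔH° = 55.0 kJ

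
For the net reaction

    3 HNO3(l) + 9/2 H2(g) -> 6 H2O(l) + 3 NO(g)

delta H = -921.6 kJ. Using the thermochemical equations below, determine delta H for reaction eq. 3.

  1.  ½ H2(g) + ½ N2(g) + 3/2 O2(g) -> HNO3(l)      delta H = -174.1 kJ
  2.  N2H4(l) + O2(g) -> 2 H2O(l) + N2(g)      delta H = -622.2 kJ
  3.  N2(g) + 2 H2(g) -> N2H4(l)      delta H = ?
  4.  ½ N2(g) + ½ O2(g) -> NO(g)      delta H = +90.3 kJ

delta H = 50.6 kJ

eq. 1 reversed and × 3: (-3)·(-174.1) = +522.3 kJ
eq. 2 × 3: (3)·(-622.2) = -1866.6 kJ
eq. 3 × 3: contributes 3·x
eq. 4 × 3: (3)·(+90.3) = +270.9 kJ
-921.6 = (+522.3) + (-1866.6) + (+270.9) + 3·x
x = (-921.6 − (-1073.4)) / (3) = 50.6 kJ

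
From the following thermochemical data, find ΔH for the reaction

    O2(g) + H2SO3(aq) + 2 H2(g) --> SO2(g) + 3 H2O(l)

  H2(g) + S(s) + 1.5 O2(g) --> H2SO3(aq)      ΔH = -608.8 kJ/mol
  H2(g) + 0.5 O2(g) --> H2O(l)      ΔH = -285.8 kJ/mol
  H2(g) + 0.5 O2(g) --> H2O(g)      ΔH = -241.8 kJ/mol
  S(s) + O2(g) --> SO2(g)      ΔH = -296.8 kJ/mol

ΔH = -545.4 kJ/mol

equation 1 reversed (reverse to put H2SO3(aq) on the reactant side): +608.8 kJ/mol
equation 2 × 3 (scale by 3 for the 3 H2O(l)): (3)·(-285.8) = -857.4 kJ/mol
equation 3: not needed (H2O(g) appears nowhere else).
equation 4 as written (SO2(g) already on the product side): -296.8 kJ/mol
ΔH = (-1)·(-608.8) + (3)·(-285.8) + (1)·(-296.8) = -545.4 kJ/mol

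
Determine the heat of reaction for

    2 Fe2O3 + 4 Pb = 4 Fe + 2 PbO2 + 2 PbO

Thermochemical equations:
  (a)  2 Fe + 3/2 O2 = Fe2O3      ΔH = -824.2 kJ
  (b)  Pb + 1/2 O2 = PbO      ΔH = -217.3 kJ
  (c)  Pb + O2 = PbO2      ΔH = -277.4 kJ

(a) reversed and × 2 (reverse to put Fe2O3 on the reactant side; ×2 to match 2 Fe2O3 in the target): (-2)·(-824.2) = +1648.4 kJ
(b) × 2 (×2 to match 2 PbO in the target): (2)·(-217.3) = -434.6 kJ
(c) × 2 (×2 to match 2 PbO2 in the target): (2)·(-277.4) = -554.8 kJ
ΔH = (+1648.4) + (-434.6) + (-554.8) = 659.0 kJ

ΔH = 659.0 kJ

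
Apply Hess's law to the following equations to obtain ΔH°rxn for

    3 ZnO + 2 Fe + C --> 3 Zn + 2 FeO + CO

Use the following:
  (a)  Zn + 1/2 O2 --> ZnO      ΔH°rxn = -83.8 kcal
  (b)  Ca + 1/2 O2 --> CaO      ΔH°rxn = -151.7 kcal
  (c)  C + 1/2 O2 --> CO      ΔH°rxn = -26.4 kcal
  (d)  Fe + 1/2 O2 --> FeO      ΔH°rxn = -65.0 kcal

ΔH°rxn = 95.0 kcal

(a) reversed and × 3: (-3)·(-83.8) = +251.4 kcal
(b): not needed.
(c) as written: -26.4 kcal
(d) × 2: (2)·(-65.0) = -130.0 kcal
ΔH°rxn = (+251.4) + (-26.4) + (-130.0) = 95.0 kcal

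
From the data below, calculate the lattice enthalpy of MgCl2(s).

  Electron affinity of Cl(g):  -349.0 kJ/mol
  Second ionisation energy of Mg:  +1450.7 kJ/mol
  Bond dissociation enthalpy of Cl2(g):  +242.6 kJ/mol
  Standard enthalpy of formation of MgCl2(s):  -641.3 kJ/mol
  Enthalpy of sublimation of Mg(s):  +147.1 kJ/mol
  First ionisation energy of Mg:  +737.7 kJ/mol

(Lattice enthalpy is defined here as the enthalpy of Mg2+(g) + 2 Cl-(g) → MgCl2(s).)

U = -2521.4 kJ/mol

ΔHf° = 1·ΔHsub + 1·(ΣIE) + 1·D(Cl2) + 2·EA + U
-641.3 = 1·(+147.1) + 1·(+2188.4) + 1·(+242.6) + 2·(-349.0) + U
U = -641.3 − (+1880.1) = -2521.4 kJ/mol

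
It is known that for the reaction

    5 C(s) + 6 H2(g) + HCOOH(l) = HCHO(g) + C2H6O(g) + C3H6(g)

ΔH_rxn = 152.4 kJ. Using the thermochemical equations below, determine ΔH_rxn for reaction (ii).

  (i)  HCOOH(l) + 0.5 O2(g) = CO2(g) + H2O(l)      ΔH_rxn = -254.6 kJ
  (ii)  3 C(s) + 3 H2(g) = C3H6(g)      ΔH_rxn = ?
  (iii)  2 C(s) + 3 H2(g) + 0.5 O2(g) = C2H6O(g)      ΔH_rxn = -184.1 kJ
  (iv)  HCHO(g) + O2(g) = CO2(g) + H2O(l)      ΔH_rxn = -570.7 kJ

ΔH_rxn = 20.4 kJ

(i) as written (HCOOH(l) already on the reactant side): -254.6 kJ
(ii) as written (C3H6(g) already on the product side): contributes x
(iii) as written (C2H6O(g) already on the product side): -184.1 kJ
(iv) reversed (HCHO(g) must end up as a product): +570.7 kJ
+152.4 = (-254.6) + (-184.1) + (+570.7) + x
x = (+152.4 − (+132.0)) / (1) = 20.4 kJ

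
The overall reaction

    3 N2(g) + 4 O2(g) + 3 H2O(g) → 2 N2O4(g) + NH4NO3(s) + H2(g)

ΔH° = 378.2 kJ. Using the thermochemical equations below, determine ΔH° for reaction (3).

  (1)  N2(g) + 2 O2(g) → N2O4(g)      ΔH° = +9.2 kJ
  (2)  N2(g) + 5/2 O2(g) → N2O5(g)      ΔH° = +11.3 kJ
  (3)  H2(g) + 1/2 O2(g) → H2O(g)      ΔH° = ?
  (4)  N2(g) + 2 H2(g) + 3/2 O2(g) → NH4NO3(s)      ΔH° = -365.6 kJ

ΔH° = -241.8 kJ

(1) × 2 (×2 to match 2 N2O4(g) in the target): (2)·(+9.2) = +18.4 kJ
(2): not needed (N2O5(g) appears nowhere else).
(3) reversed and × 3 (reverse to put H2O(g) on the reactant side; ×3 to match 3 H2O(g) in the target): contributes −3·x
(4) as written (NH4NO3(s) already on the product side): -365.6 kJ
+378.2 = (+18.4) + (-365.6) − 3·x
x = (+378.2 − (-347.2)) / (-3) = -241.8 kJ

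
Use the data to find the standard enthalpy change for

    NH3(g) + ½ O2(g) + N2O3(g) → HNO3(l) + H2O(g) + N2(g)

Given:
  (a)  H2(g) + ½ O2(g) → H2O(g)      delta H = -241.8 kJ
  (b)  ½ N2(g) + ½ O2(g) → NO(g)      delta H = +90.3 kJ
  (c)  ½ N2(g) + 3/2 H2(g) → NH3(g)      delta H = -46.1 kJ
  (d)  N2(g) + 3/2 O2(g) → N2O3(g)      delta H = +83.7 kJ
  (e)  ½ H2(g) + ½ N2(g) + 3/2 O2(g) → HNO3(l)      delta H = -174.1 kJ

delta H = -453.5 kJ

(a) as written: -241.8 kJ
(b): not needed.
(c) reversed: +46.1 kJ
(d) reversed: -83.7 kJ
(e) as written: -174.1 kJ
Since enthalpy is a state function, delta H = (-241.8) + (+46.1) + (-83.7) + (-174.1) = -453.5 kJ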